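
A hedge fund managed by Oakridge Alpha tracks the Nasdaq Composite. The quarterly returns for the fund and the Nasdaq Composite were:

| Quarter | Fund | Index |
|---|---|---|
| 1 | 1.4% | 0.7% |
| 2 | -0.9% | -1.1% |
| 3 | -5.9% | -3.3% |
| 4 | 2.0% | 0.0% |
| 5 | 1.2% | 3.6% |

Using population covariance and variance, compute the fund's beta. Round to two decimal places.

1.01

r̄p = -0.4400%,  r̄m = -0.0200%
Cov = Σ(rp − r̄p)(rm − r̄m) / 5 = 5.1432
Var(rm) = Σ(rm − r̄m)² / 5 = 5.1096
β = Cov / Var = 5.1432 / 5.1096 = 1.0066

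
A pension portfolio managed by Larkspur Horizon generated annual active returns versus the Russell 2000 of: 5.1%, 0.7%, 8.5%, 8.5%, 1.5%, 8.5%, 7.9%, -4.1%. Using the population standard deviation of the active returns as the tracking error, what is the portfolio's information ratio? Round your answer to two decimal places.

1.03

Mean return μ = 36.60 / 8 = 4.5750%
Population σ = √[Σ(r − μ)² / 8] = √[157.2750 / 8] = √19.6594 = 4.4339%
IR = μ / tracking error = 4.5750 / 4.4339 = 1.0318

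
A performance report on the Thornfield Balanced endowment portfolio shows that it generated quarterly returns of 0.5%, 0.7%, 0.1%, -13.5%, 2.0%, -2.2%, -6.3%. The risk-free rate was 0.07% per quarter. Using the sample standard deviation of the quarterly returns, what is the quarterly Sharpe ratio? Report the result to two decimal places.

r̄ = (0.5 + 0.7 + 0.1 − 13.5 + 2 − 2.2 − 6.3) / 7 = -18.70 / 7 = -2.6714%
Sample σ = √[Σ(r − r̄)² / 6] = √[181.5743 / 6] = √30.2624 = 5.5011%
Sharpe = (r̄ − rf) / σ = (-2.6714 − 0.07) / 5.5011 = -2.7414 / 5.5011 = -0.4983

-0.50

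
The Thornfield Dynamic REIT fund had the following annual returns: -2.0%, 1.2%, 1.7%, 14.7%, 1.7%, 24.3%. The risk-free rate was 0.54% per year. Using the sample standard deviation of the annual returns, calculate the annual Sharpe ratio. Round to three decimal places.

0.621

μ = (-2 + 1.2 + 1.7 + 14.7 + 1.7 + 24.3) / 6 = 6.9333%
Sample std dev = √[529.3733 / 5] = 10.2895%
Sharpe = (μ − rf) / σ = (6.9333 − 0.54) / 10.2895 = 6.3933 / 10.2895 = 0.6213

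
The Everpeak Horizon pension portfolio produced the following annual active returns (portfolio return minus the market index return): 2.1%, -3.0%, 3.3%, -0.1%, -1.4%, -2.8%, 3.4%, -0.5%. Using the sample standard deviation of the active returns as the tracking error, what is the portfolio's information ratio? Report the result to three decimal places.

r̄ = (2.1 − 3 + 3.3 − 0.1 − 1.4 − 2.8 + 3.4 − 0.5) / 8 = 1.00 / 8 = 0.1250%
Sample std dev = √[45.7950 / 7] = 2.5578%
IR = r̄ / tracking error = 0.1250 / 2.5578 = 0.0489

0.049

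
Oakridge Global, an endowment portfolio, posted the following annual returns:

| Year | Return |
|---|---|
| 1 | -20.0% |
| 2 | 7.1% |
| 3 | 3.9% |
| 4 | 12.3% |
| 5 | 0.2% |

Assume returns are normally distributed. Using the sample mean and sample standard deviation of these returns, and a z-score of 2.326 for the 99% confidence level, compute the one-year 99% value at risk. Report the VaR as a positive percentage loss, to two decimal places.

28.13

r̄ = (-20 + 7.1 + 3.9 + 12.3 + 0.2) / 5 = 0.7000%
Sample σ = √[Σ(r − r̄)² / 4] = √[614.5000 / 4] = √153.6250 = 12.3946%
VaR = −(r̄ − z·σ) = −(0.7000 − 2.326 × 12.3946) = −(-28.1298) = 28.1298%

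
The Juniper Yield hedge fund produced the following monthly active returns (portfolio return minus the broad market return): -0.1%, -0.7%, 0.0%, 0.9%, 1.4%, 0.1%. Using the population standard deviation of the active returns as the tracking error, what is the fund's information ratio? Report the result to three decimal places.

μ = (-0.1 − 0.7 + 0 + 0.9 + 1.4 + 0.1) / 6 = 1.60 / 6 = 0.2667%
Σ(r − μ)² = (-0.1 − 0.2667)² + (-0.7 − 0.2667)² + (0 − 0.2667)² + … = 2.8533
σ = √[2.8533 / 6] = 0.6896%
IR = μ / tracking error = 0.2667 / 0.6896 = 0.3867

0.387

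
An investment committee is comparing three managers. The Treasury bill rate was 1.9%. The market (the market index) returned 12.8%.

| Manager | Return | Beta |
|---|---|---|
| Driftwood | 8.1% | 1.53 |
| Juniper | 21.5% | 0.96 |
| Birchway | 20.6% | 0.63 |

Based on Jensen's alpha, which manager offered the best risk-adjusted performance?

Birchway

Driftwood: α = 8.1% − [1.9% + 1.53 × (12.8% − 1.9%)] = -10.477
Juniper: α = 21.5% − [1.9% + 0.96 × (12.8% − 1.9%)] = 9.136
Birchway: α = 20.6% − [1.9% + 0.63 × (12.8% − 1.9%)] = 11.833
Highest: Birchway (11.833).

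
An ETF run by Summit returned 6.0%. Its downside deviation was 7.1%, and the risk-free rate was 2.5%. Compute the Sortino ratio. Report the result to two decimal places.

Sortino = (Rp − Rf) / σd = (6.0% − 2.5%) / 7.1% = 3.50% / 7.1% = 0.4930

0.49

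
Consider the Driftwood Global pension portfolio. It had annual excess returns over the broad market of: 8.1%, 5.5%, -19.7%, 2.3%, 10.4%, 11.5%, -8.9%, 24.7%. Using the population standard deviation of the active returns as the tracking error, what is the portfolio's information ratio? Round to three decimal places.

0.336

r̄ = (8.1 + 5.5 − 19.7 + 2.3 + 10.4 + 11.5 − 8.9 + 24.7) / 8 = 33.90 / 8 = 4.2375%
Population σ = √[Σ(r − r̄)² / 8] = √[1275.2988 / 8] = √159.4124 = 12.6259%
IR = r̄ / tracking error = 4.2375 / 12.6259 = 0.3356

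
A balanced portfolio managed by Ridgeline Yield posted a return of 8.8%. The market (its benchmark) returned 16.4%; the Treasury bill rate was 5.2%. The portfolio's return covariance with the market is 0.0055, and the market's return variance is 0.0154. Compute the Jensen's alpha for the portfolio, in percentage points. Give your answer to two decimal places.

β = Cov / Var = 0.0055 / 0.0154 = 0.3571
E[R] = Rf + β(Rm − Rf) = 5.2% + 0.3571 × (16.4% − 5.2%) = 9.1995%
α = Rp − E[R] = 8.8% − 9.1995% = -0.3995

-0.40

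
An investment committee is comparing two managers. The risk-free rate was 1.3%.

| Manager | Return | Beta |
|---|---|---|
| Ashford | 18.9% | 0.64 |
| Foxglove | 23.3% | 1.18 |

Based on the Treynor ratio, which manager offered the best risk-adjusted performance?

Ashford

Ashford: Treynor = (18.9% − 1.3%) / 0.64 = 27.500
Foxglove: Treynor = (23.3% − 1.3%) / 1.18 = 18.644
Highest: Ashford (27.500).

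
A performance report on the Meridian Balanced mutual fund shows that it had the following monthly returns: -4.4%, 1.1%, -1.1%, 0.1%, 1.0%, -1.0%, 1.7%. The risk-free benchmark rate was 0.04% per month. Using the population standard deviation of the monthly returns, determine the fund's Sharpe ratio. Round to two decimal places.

-0.21

Mean return r̄ = -2.60 / 7 = -0.3714%
Σ(r − r̄)² = (-4.4 − (-0.3714))² + (1.1 − (-0.3714))² + (-1.1 − (-0.3714))² + … = 25.7143
σ = √[25.7143 / 7] = 1.9166%
Sharpe = (r̄ − rf) / σ = (-0.3714 − 0.04) / 1.9166 = -0.4114 / 1.9166 = -0.2147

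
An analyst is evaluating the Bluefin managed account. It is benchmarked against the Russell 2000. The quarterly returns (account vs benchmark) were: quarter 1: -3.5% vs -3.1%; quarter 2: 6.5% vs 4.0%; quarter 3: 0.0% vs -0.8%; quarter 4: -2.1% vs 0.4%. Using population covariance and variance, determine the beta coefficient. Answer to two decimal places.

1.36

r̄p = 0.2250%,  r̄m = 0.1250%
Cov = Σ(rp − r̄p)(rm − r̄m) / 4 = 8.9744
Var(rm) = Σ(rm − r̄m)² / 4 = 6.5869
β = Cov / Var = 8.9744 / 6.5869 = 1.3625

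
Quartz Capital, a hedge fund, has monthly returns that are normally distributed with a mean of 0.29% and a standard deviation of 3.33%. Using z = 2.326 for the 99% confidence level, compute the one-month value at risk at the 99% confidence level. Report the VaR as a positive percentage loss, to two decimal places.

VaR (as % loss) = −(μ − z·σ) = −(0.29% − 2.326 × 3.33%) = −(-7.45558%) = 7.45558%

7.46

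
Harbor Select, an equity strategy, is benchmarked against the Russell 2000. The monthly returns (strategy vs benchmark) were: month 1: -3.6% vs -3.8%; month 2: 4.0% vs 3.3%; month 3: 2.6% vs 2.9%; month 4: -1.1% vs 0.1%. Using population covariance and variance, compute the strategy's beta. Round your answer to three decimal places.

1.029

r̄p = 0.4750%,  r̄m = 0.6250%
Cov = Σ(rp − r̄p)(rm − r̄m) / 4 = 8.2806
Var(rm) = Σ(rm − r̄m)² / 4 = 8.0469
β = Cov / Var = 8.2806 / 8.0469 = 1.0290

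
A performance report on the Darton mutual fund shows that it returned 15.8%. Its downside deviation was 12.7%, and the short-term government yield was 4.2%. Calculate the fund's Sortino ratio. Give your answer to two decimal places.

Sortino = (Rp − Rf) / σd = (15.8% − 4.2%) / 12.7% = 11.60% / 12.7% = 0.9134

0.91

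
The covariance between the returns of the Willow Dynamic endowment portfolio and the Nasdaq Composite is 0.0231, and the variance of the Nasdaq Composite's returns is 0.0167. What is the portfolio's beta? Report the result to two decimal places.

1.38

β = Cov(Rp, Rm) / Var(Rm) = 0.0231 / 0.0167 = 1.3832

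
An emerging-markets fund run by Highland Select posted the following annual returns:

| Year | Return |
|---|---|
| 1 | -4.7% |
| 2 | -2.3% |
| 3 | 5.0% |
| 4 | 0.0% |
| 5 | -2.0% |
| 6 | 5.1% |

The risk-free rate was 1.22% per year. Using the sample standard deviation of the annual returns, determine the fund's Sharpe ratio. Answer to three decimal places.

r̄ = (-4.7 − 2.3 + 5 + 0 − 2 + 5.1) / 6 = 1.10 / 6 = 0.1833%
Sample σ = √[Σ(r − r̄)² / 5] = √[82.1883 / 5] = √16.4377 = 4.0543%
Sharpe = (r̄ − rf) / σ = (0.1833 − 1.22) / 4.0543 = -1.0367 / 4.0543 = -0.2557

-0.256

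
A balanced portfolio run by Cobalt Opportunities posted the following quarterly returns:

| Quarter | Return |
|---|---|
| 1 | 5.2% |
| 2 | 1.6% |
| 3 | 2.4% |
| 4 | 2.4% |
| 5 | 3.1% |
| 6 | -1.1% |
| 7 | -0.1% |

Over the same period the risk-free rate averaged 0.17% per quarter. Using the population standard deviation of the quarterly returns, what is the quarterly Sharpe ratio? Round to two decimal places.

0.91

Mean return r̄ = 13.50 / 7 = 1.9286%
Population std dev = √[25.9143 / 7] = 1.9241%
Sharpe = (r̄ − rf) / σ = (1.9286 − 0.17) / 1.9241 = 1.7586 / 1.9241 = 0.9140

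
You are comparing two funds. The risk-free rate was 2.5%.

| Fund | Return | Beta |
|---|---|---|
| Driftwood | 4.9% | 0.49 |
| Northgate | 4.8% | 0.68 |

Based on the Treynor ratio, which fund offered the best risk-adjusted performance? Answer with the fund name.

Driftwood: Treynor = (4.9% − 2.5%) / 0.49 = 4.898
Northgate: Treynor = (4.8% − 2.5%) / 0.68 = 3.382
Highest: Driftwood (4.898).

Driftwood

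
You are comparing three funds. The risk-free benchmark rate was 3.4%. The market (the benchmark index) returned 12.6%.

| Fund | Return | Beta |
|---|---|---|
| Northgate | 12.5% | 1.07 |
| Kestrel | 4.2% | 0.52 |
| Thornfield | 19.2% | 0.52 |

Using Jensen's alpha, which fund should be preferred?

Northgate: α = 12.5% − [3.4% + 1.07 × (12.6% − 3.4%)] = -0.744
Kestrel: α = 4.2% − [3.4% + 0.52 × (12.6% − 3.4%)] = -3.984
Thornfield: α = 19.2% − [3.4% + 0.52 × (12.6% − 3.4%)] = 11.016
Highest: Thornfield (11.016).

Thornfield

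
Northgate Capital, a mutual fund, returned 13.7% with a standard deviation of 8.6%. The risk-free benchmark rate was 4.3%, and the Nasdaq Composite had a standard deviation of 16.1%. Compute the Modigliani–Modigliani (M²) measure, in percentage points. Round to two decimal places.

21.90

Sharpe = (Rp − Rf) / σp = (13.7% − 4.3%) / 8.6% = 1.0930
M² = Rf + Sharpe × σm = 4.3% + 1.0930 × 16.1% = 21.8973%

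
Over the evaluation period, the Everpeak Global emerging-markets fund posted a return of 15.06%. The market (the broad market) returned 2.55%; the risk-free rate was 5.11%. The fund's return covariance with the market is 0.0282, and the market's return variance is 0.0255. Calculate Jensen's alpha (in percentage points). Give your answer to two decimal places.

12.78

β = Cov / Var = 0.0282 / 0.0255 = 1.1059
E[R] = Rf + β(Rm − Rf) = 5.11% + 1.1059 × (2.55% − 5.11%) = 2.2789%
α = Rp − E[R] = 15.06% − 2.2789% = 12.7811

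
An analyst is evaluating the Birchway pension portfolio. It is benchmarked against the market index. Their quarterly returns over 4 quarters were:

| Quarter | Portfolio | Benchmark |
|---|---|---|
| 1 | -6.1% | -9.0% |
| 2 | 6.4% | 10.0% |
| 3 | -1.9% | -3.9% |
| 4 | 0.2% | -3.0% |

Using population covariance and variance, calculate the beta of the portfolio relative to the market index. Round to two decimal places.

0.63

r̄p = -0.3500%,  r̄m = -1.4750%
Cov = Σ(rp − r̄p)(rm − r̄m) / 4 = 30.9113
Var(rm) = Σ(rm − r̄m)² / 4 = 49.1269
β = Cov / Var = 30.9113 / 49.1269 = 0.6292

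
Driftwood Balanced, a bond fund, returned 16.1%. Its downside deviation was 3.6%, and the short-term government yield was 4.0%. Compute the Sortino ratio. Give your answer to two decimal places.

Sortino = (Rp − Rf) / σd = (16.1% − 4.0%) / 3.6% = 12.10% / 3.6% = 3.3611

3.36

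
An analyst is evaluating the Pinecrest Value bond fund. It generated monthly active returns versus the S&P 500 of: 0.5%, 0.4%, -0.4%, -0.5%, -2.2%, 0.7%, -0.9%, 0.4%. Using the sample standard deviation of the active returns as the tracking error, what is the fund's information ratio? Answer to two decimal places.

-0.26

r̄ = (0.5 + 0.4 − 0.4 − 0.5 − 2.2 + 0.7 − 0.9 + 0.4) / 8 = -0.2500%
Sample σ = √[Σ(r − r̄)² / 7] = √[6.6200 / 7] = √0.9457 = 0.9725%
IR = r̄ / tracking error = -0.2500 / 0.9725 = -0.2571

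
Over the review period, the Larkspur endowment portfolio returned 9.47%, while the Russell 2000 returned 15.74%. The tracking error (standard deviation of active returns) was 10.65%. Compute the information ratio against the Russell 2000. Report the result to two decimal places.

-0.59

IR = (Rp − Rb) / TE = (9.47% − 15.74%) / 10.65% = -6.27% / 10.65% = -0.5887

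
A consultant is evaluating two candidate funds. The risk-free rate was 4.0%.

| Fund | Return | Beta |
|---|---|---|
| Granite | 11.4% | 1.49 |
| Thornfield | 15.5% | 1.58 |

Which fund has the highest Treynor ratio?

Thornfield

Granite: Treynor = (11.4% − 4.0%) / 1.49 = 4.966
Thornfield: Treynor = (15.5% − 4.0%) / 1.58 = 7.278
Highest: Thornfield (7.278).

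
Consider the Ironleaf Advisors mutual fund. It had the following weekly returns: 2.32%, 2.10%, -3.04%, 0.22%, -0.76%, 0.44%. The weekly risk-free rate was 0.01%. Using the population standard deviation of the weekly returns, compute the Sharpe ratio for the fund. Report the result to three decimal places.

0.113

r̄ = (2.32 + 2.1 − 3.04 + 0.22 − 0.76 + 0.44) / 6 = 1.280 / 6 = 0.2133%
Population σ = √[Σ(r − r̄)² / 6] = √[19.5805 / 6] = √3.2634 = 1.8065%
Sharpe = (r̄ − rf) / σ = (0.2133 − 0.01) / 1.8065 = 0.2033 / 1.8065 = 0.1125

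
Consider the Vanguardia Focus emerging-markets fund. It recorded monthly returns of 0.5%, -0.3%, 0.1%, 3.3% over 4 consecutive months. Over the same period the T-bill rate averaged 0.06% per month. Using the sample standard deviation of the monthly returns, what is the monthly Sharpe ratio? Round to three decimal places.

0.514

Mean return r̄ = 3.60 / 4 = 0.9000%
Σ(r − r̄)² = (0.5 − 0.9000)² + (-0.3 − 0.9000)² + … = 8.0000
sample σ = √(8.0000 / 3) = √2.6667 = 1.6330%
Sharpe = (r̄ − rf) / σ = (0.9000 − 0.06) / 1.6330 = 0.8400 / 1.6330 = 0.5144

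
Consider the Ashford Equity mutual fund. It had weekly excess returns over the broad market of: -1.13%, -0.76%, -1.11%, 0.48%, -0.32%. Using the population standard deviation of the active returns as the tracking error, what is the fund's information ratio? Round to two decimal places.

-0.95

Mean return r̄ = -2.840 / 5 = -0.5680%
Σ(r − r̄)² = (-1.13 − (-0.5680))² + (-0.76 − (-0.5680))² + (-1.11 − (-0.5680))² + … = 1.8063
σ = √[1.8063 / 5] = 0.6010%
IR = r̄ / tracking error = -0.5680 / 0.6010 = -0.9451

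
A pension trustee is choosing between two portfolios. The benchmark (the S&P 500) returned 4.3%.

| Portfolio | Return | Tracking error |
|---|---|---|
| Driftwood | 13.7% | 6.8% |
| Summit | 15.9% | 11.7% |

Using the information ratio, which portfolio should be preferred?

Driftwood

Driftwood: IR = (13.7% − 4.3%) / 6.8% = 1.382
Summit: IR = (15.9% − 4.3%) / 11.7% = 0.991
Highest: Driftwood (1.382).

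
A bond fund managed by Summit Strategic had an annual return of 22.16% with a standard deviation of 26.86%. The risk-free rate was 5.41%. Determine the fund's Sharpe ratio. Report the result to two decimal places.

Sharpe = (Rp − Rf) / σp = (22.16% − 5.41%) / 26.86% = 16.75% / 26.86% = 0.6236

0.62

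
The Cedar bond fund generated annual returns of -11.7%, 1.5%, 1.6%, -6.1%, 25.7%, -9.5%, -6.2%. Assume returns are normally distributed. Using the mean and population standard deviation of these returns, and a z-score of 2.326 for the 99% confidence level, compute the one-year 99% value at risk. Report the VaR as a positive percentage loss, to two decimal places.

r̄ = (-11.7 + 1.5 + 1.6 − 6.1 + 25.7 − 9.5 − 6.2) / 7 = -4.70 / 7 = -0.6714%
Σ(r − r̄)² = (-11.7 − (-0.6714))² + (1.5 − (-0.6714))² + (1.6 − (-0.6714))² + … = 964.9343
population σ = √(964.9343 / 7) = √137.8478 = 11.7409%
VaR = −(r̄ − z·σ) = −(-0.6714 − 2.326 × 11.7409) = −(-27.9807) = 27.9807%

27.98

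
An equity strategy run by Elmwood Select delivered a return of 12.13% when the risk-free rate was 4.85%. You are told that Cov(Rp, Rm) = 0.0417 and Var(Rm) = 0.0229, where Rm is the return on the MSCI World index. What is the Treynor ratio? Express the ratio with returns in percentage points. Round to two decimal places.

β = Cov / Var = 0.0417 / 0.0229 = 1.8210
Treynor = (Rp − Rf) / β = (12.13% − 4.85%) / 1.8210 = 7.28 / 1.8210 = 3.9978

4.00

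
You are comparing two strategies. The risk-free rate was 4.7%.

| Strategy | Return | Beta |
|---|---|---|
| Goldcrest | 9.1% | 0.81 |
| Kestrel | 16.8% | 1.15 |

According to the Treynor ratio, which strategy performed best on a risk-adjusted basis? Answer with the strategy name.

Kestrel

Goldcrest: Treynor = (9.1% − 4.7%) / 0.81 = 5.432
Kestrel: Treynor = (16.8% − 4.7%) / 1.15 = 10.522
Highest: Kestrel (10.522).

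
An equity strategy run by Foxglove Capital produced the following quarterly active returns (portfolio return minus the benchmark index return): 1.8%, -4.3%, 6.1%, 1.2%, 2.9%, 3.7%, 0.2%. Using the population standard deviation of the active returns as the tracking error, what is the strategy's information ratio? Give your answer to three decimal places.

0.551

Mean return r̄ = 11.60 / 7 = 1.6571%
Population std dev = √[63.2971 / 7] = 3.0071%
IR = r̄ / tracking error = 1.6571 / 3.0071 = 0.5511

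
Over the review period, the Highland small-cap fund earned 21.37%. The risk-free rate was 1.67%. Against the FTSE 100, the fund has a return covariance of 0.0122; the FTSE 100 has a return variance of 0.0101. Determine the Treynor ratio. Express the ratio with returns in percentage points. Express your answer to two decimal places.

β = Cov / Var = 0.0122 / 0.0101 = 1.2079
Treynor = (Rp − Rf) / β = (21.37% − 1.67%) / 1.2079 = 19.70 / 1.2079 = 16.3093

16.31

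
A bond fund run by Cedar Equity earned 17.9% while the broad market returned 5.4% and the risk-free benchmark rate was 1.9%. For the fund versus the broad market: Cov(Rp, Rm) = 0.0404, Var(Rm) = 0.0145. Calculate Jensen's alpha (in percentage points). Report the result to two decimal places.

β = Cov / Var = 0.0404 / 0.0145 = 2.7862
E[R] = Rf + β(Rm − Rf) = 1.9% + 2.7862 × (5.4% − 1.9%) = 11.6517%
α = Rp − E[R] = 17.9% − 11.6517% = 6.2483

6.25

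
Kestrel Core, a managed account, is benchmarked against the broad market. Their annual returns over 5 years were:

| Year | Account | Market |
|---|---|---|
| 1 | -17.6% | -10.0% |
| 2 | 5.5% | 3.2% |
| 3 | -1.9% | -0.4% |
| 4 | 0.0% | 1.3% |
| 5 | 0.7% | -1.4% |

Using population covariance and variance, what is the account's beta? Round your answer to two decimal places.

1.68

r̄p = -2.6600%,  r̄m = -1.4600%
Cov = Σ(rp − r̄p)(rm − r̄m) / 5 = 34.7924
Var(rm) = Σ(rm − r̄m)² / 5 = 20.6784
β = Cov / Var = 34.7924 / 20.6784 = 1.6825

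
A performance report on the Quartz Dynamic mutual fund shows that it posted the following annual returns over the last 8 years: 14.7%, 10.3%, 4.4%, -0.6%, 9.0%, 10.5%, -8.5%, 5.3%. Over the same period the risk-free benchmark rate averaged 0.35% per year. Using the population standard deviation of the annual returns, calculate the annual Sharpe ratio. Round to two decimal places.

0.77

r̄ = (14.7 + 10.3 + 4.4 − 0.6 + 9 + 10.5 − 8.5 + 5.3) / 8 = 5.6375%
Population std dev = √[379.2388 / 8] = 6.8851%
Sharpe = (r̄ − rf) / σ = (5.6375 − 0.35) / 6.8851 = 5.2875 / 6.8851 = 0.7680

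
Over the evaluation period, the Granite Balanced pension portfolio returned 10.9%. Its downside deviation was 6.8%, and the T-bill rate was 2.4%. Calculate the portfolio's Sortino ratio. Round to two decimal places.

Sortino = (Rp − Rf) / σd = (10.9% − 2.4%) / 6.8% = 8.50% / 6.8% = 1.2500

1.25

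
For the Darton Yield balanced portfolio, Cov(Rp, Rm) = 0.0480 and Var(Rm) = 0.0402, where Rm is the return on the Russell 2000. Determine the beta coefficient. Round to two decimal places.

1.19

β = Cov(Rp, Rm) / Var(Rm) = 0.0480 / 0.0402 = 1.1940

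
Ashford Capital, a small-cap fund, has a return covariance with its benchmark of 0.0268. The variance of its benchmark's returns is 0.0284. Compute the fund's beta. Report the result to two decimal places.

β = Cov(Rp, Rm) / Var(Rm) = 0.0268 / 0.0284 = 0.9437

0.94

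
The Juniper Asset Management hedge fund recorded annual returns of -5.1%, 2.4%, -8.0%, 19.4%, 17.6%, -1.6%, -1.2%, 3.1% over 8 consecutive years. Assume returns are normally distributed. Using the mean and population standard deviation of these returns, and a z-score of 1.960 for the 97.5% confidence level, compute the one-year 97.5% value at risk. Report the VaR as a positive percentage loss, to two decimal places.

r̄ = (-5.1 + 2.4 − 8 + 19.4 + 17.6 − 1.6 − 1.2 + 3.1) / 8 = 3.3250%
Population std dev = √[707.0550 / 8] = 9.4012%
VaR = −(r̄ − z·σ) = −(3.3250 − 1.960 × 9.4012) = −(-15.1014) = 15.1014%

15.10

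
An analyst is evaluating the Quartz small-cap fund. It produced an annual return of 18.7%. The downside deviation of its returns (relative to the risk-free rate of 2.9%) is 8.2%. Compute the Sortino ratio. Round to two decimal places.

1.93

Sortino = (Rp − Rf) / σd = (18.7% − 2.9%) / 8.2% = 15.80% / 8.2% = 1.9268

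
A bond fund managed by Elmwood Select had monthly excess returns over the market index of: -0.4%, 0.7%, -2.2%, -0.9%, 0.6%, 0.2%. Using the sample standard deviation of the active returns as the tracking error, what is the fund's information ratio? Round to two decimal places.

-0.30

μ = (-0.4 + 0.7 − 2.2 − 0.9 + 0.6 + 0.2) / 6 = -0.3333%
Sample std dev = √[6.0333 / 5] = 1.0985%
IR = μ / tracking error = -0.3333 / 1.0985 = -0.3034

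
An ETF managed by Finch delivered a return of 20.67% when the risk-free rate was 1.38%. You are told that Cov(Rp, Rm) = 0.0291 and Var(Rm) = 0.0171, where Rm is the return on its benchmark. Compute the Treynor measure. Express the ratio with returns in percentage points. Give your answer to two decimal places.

11.34

β = Cov / Var = 0.0291 / 0.0171 = 1.7018
Treynor = (Rp − Rf) / β = (20.67% − 1.38%) / 1.7018 = 19.29 / 1.7018 = 11.3351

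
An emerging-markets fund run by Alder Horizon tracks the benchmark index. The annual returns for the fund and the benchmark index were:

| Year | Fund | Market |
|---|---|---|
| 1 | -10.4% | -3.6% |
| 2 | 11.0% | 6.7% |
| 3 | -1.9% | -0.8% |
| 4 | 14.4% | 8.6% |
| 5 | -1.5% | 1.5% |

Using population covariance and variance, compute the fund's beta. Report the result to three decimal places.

r̄p = 2.3200%,  r̄m = 2.4800%
Cov = Σ(rp − r̄p)(rm − r̄m) / 5 = 41.0964
Var(rm) = Σ(rm − r̄m)² / 5 = 20.7896
β = Cov / Var = 41.0964 / 20.7896 = 1.9768

1.977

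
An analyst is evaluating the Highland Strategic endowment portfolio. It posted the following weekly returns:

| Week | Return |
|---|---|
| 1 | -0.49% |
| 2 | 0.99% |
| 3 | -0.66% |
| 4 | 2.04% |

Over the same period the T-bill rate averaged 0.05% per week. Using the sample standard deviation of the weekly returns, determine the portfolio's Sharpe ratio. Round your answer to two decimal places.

r̄ = (-0.49 + 0.99 − 0.66 + 2.04) / 4 = 1.880 / 4 = 0.4700%
Σ(r − r̄)² = 4.9338; sample σ = √(4.9338/3) = 1.2824%
Sharpe = (r̄ − rf) / σ = (0.4700 − 0.05) / 1.2824 = 0.4200 / 1.2824 = 0.3275

0.33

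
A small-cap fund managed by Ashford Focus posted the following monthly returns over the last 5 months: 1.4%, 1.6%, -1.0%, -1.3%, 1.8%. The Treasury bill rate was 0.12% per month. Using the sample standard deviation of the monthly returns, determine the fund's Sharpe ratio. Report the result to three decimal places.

0.251

Mean return r̄ = 2.50 / 5 = 0.5000%
Σ(r − r̄)² = 9.2000; sample σ = √(9.2000/4) = 1.5166%
Sharpe = (r̄ − rf) / σ = (0.5000 − 0.12) / 1.5166 = 0.3800 / 1.5166 = 0.2506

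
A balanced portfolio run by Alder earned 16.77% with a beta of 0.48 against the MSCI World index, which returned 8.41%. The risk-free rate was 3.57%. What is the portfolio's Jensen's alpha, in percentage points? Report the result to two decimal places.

CAPM expected return = Rf + β(Rm − Rf) = 3.57% + 0.48 × (8.41% − 3.57%) = 3.57 + 0.48 × 4.84 = 5.8932%
Jensen's α = Rp − E[R] = 16.77% − 5.8932% = 10.8768

10.88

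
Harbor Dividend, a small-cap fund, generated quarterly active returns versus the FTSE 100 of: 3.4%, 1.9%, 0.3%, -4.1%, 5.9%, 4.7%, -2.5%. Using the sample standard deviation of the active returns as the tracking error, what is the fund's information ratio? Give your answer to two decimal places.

0.37

μ = (3.4 + 1.9 + 0.3 − 4.1 + 5.9 + 4.7 − 2.5) / 7 = 1.3714%
Sample σ = √[Σ(r − μ)² / 6] = √[82.0543 / 6] = √13.6757 = 3.6981%
IR = μ / tracking error = 1.3714 / 3.6981 = 0.3708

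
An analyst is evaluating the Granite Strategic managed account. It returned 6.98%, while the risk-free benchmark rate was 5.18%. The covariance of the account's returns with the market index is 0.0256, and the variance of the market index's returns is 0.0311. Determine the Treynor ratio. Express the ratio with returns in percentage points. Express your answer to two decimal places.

2.19

β = Cov / Var = 0.0256 / 0.0311 = 0.8232
Treynor = (Rp − Rf) / β = (6.98% − 5.18%) / 0.8232 = 1.80 / 0.8232 = 2.1866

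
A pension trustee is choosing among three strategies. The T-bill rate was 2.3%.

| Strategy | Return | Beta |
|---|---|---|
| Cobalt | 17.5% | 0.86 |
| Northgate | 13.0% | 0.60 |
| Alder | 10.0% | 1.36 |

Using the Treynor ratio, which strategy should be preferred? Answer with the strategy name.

Cobalt: Treynor = (17.5% − 2.3%) / 0.86 = 17.674
Northgate: Treynor = (13.0% − 2.3%) / 0.60 = 17.833
Alder: Treynor = (10.0% − 2.3%) / 1.36 = 5.662
Highest: Northgate (17.833).

Northgate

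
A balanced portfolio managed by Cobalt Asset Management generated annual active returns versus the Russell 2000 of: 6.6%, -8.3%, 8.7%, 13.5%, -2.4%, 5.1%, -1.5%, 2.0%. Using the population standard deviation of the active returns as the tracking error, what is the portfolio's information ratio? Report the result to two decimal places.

0.46

Mean return r̄ = 23.70 / 8 = 2.9625%
Σ(r − r̄)² = (6.6 − 2.9625)² + (-8.3 − 2.9625)² + … = 338.1988
σ = √[338.1988 / 8] = 6.5019%
IR = r̄ / tracking error = 2.9625 / 6.5019 = 0.4556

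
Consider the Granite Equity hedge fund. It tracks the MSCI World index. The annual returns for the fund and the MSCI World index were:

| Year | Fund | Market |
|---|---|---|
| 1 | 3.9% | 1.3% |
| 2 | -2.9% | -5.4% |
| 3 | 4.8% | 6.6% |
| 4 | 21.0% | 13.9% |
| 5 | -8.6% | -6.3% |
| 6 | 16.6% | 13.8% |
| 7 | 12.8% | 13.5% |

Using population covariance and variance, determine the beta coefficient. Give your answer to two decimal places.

1.14

r̄p = 6.8000%,  r̄m = 5.3429%
Cov = Σ(rp − r̄p)(rm − r̄m) / 7 = 78.0071
Var(rm) = Σ(rm − r̄m)² / 7 = 68.5967
β = Cov / Var = 78.0071 / 68.5967 = 1.1372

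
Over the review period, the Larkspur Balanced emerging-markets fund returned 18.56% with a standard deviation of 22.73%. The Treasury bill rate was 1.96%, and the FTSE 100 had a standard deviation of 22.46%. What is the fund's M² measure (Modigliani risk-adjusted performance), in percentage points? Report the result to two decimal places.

18.36

Sharpe = (Rp − Rf) / σp = (18.56% − 1.96%) / 22.73% = 0.7303
M² = Rf + Sharpe × σm = 1.96% + 0.7303 × 22.46% = 18.3625%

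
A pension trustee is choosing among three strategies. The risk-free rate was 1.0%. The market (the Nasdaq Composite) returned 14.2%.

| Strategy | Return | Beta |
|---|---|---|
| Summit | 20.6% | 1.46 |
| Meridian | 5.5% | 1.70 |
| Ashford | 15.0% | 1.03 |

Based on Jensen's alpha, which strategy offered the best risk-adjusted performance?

Summit: α = 20.6% − [1.0% + 1.46 × (14.2% − 1.0%)] = 0.328
Meridian: α = 5.5% − [1.0% + 1.70 × (14.2% − 1.0%)] = -17.940
Ashford: α = 15.0% − [1.0% + 1.03 × (14.2% − 1.0%)] = 0.404
Highest: Ashford (0.404).

Ashford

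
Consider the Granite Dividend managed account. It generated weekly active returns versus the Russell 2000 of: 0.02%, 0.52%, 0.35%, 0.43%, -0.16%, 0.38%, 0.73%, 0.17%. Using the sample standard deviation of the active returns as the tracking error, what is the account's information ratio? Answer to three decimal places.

1.073

Mean return r̄ = 2.440 / 8 = 0.3050%
Σ(r − r̄)² = 0.5658; sample σ = √(0.5658/7) = 0.2843%
IR = r̄ / tracking error = 0.3050 / 0.2843 = 1.0728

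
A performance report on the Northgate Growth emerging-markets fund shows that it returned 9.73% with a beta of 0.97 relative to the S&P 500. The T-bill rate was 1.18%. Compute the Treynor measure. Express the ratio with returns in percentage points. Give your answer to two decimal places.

8.81

Treynor = (Rp − Rf) / β = (9.73% − 1.18%) / 0.97 = 8.55 / 0.97 = 8.8144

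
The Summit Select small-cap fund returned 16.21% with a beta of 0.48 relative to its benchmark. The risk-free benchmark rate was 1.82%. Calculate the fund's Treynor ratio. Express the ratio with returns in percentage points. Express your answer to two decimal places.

Treynor = (Rp − Rf) / β = (16.21% − 1.82%) / 0.48 = 14.39 / 0.48 = 29.9792

29.98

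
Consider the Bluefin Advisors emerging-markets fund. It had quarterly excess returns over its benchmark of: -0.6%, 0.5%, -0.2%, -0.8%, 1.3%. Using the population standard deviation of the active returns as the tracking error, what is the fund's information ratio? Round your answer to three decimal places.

0.052

Mean return r̄ = 0.20 / 5 = 0.0400%
Population σ = √[Σ(r − r̄)² / 5] = √[2.9720 / 5] = √0.5944 = 0.7710%
IR = r̄ / tracking error = 0.0400 / 0.7710 = 0.0519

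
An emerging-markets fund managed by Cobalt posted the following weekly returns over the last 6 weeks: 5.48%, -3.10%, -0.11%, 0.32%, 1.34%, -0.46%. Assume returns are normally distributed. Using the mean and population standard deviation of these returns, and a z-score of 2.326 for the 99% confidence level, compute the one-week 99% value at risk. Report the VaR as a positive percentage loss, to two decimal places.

5.41

Mean return r̄ = 3.470 / 6 = 0.5783%
Σ(r − r̄)² = 39.7553; population σ = √(39.7553/6) = 2.5741%
VaR = −(r̄ − z·σ) = −(0.5783 − 2.326 × 2.5741) = −(-5.4091) = 5.4091%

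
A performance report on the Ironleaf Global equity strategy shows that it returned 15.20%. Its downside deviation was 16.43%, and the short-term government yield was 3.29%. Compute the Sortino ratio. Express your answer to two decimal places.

Sortino = (Rp − Rf) / σd = (15.20% − 3.29%) / 16.43% = 11.91% / 16.43% = 0.7249

0.72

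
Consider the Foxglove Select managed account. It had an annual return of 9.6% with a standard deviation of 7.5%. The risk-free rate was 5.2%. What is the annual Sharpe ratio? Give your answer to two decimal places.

0.59

Sharpe = (Rp − Rf) / σp = (9.6% − 5.2%) / 7.5% = 4.40% / 7.5% = 0.5867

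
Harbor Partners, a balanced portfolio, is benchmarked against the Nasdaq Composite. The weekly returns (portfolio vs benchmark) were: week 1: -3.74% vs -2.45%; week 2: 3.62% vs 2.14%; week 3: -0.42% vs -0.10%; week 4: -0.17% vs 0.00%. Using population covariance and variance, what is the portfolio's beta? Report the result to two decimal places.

r̄p = -0.1775%,  r̄m = -0.1025%
Cov = Σ(rp − r̄p)(rm − r̄m) / 4 = 4.2198
Var(rm) = Σ(rm − r̄m)² / 4 = 2.6375
β = Cov / Var = 4.2198 / 2.6375 = 1.5999

1.60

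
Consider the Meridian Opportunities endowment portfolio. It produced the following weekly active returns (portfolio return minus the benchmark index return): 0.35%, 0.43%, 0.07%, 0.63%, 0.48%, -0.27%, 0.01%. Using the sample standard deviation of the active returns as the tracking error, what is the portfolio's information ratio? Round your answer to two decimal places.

Mean return r̄ = 1.700 / 7 = 0.2429%
Σ(r − r̄)² = (0.35 − 0.2429)² + (0.43 − 0.2429)² + (0.07 − 0.2429)² + … = 0.5997
sample σ = √(0.5997 / 6) = √0.1000 = 0.3162%
IR = r̄ / tracking error = 0.2429 / 0.3162 = 0.7682

0.77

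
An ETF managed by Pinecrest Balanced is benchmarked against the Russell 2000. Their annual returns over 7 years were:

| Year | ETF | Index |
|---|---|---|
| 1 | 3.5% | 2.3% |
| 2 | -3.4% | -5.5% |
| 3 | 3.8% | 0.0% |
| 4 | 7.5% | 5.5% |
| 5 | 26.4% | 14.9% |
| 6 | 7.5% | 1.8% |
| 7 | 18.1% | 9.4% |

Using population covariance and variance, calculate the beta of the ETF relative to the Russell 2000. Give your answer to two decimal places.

r̄p = 9.0571%,  r̄m = 4.0571%
Cov = Σ(rp − r̄p)(rm − r̄m) / 7 = 55.3967
Var(rm) = Σ(rm − r̄m)² / 7 = 37.7396
β = Cov / Var = 55.3967 / 37.7396 = 1.4679

1.47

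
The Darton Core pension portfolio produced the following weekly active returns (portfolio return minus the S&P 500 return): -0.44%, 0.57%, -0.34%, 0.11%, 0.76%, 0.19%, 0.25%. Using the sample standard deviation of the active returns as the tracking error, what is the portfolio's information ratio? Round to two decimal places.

r̄ = (-0.44 + 0.57 − 0.34 + 0.11 + 0.76 + 0.19 + 0.25) / 7 = 0.1571%
Σ(r − r̄)² = 1.1495; sample σ = √(1.1495/6) = 0.4377%
IR = r̄ / tracking error = 0.1571 / 0.4377 = 0.3589

0.36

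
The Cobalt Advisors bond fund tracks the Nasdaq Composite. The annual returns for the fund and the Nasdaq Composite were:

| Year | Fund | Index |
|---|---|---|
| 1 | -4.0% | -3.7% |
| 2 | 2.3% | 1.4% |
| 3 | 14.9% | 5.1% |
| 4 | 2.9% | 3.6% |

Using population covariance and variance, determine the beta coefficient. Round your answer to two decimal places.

r̄p = 4.0250%,  r̄m = 1.6000%
Cov = Σ(rp − r̄p)(rm − r̄m) / 4 = 19.6725
Var(rm) = Σ(rm − r̄m)² / 4 = 11.0950
β = Cov / Var = 19.6725 / 11.0950 = 1.7731

1.77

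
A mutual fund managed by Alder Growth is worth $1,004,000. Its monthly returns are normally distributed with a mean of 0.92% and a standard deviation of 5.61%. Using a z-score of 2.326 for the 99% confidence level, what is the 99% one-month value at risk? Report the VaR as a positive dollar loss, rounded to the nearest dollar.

Return at the 99% tail: μ − z·σ = 0.92% − 2.326 × 5.61% = 0.92 − 13.04886 = -12.12886%
VaR = −(-12.12886%) × $1,004,000 = 12.12886% × $1,004,000 = $121,774

$121,774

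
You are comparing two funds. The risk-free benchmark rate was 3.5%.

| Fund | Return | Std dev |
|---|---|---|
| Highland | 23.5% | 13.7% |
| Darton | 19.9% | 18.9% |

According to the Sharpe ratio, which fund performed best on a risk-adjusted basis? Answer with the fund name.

Highland: Sharpe ratio = (23.5% − 3.5%) / 13.7% = 1.460
Darton: Sharpe ratio = (19.9% − 3.5%) / 18.9% = 0.868
Highest: Highland (1.460).

Highland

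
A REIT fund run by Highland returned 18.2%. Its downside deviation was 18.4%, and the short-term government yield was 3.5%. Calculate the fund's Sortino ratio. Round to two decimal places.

Sortino = (Rp − Rf) / σd = (18.2% − 3.5%) / 18.4% = 14.70% / 18.4% = 0.7989

0.80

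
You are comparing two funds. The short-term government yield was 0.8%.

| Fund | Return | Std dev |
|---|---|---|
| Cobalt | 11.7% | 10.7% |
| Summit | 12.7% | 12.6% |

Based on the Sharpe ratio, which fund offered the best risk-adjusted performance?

Cobalt

Cobalt: Sharpe ratio = (11.7% − 0.8%) / 10.7% = 1.019
Summit: Sharpe ratio = (12.7% − 0.8%) / 12.6% = 0.944
Highest: Cobalt (1.019).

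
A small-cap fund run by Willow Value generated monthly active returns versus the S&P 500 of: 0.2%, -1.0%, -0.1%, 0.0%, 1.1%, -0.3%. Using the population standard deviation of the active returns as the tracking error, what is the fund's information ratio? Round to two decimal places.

r̄ = (0.2 − 1 − 0.1 + 0 + 1.1 − 0.3) / 6 = -0.10 / 6 = -0.0167%
Population std dev = √[2.3483 / 6] = 0.6256%
IR = r̄ / tracking error = -0.0167 / 0.6256 = -0.0267

-0.03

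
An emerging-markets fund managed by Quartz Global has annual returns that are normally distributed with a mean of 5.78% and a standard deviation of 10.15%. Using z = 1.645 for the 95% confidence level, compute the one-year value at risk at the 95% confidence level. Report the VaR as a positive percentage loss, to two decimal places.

10.92

VaR (as % loss) = −(μ − z·σ) = −(5.78% − 1.645 × 10.15%) = −(-10.91675%) = 10.91675%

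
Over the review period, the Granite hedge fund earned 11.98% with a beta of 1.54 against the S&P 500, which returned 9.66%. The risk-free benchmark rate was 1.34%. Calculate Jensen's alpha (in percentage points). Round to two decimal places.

CAPM expected return = Rf + β(Rm − Rf) = 1.34% + 1.54 × (9.66% − 1.34%) = 1.34 + 1.54 × 8.32 = 14.1528%
Jensen's α = Rp − E[R] = 11.98% − 14.1528% = -2.1728

-2.17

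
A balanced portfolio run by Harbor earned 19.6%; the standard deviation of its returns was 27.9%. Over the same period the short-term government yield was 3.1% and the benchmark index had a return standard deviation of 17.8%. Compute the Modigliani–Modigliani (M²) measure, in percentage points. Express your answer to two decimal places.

13.63

Sharpe = (Rp − Rf) / σp = (19.6% − 3.1%) / 27.9% = 0.5914
M² = Rf + Sharpe × σm = 3.1% + 0.5914 × 17.8% = 13.6269%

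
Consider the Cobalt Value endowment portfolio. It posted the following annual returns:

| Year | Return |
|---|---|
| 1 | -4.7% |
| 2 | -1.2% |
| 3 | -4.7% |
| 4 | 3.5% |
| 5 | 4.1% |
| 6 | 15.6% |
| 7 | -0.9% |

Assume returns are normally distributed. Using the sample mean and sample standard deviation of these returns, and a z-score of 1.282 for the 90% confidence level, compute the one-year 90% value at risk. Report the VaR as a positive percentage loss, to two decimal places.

7.38

μ = (-4.7 − 1.2 − 4.7 + 3.5 + 4.1 + 15.6 − 0.9) / 7 = 1.6714%
Sample std dev = √[299.2943 / 6] = 7.0627%
VaR = −(μ − z·σ) = −(1.6714 − 1.282 × 7.0627) = −(-7.3830) = 7.3830%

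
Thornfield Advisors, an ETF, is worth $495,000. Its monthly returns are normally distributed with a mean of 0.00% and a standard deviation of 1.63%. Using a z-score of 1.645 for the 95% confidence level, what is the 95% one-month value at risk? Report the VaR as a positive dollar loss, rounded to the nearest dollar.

Return at the 95% tail: μ − z·σ = 0.00% − 1.645 × 1.63% = 0 − 2.68135 = -2.68135%
VaR = −(-2.68135%) × $495,000 = 2.68135% × $495,000 = $13,273

$13,273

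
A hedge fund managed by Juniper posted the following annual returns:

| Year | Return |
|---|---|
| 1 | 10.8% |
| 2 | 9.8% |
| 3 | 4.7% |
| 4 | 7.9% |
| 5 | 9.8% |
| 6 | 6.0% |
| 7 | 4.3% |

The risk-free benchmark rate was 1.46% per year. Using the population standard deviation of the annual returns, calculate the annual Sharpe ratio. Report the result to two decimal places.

r̄ = (10.8 + 9.8 + 4.7 + 7.9 + 9.8 + 6 + 4.3) / 7 = 7.6143%
Population std dev = √[41.8686 / 7] = 2.4457%
Sharpe = (r̄ − rf) / σ = (7.6143 − 1.46) / 2.4457 = 6.1543 / 2.4457 = 2.5164

2.52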